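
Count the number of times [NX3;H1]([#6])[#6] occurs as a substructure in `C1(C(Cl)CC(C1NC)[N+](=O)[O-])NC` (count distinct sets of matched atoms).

[NX3;H1]([#6])[#6] is the SMARTS for a secondary amine: a trivalent nitrogen with one H, bonded to two carbons.
The molecule carries 2 separate instances of an N-methylamino group (-NHCH3) meeting every constraint; each maps to a distinct set of atoms, giving 2 matches.

2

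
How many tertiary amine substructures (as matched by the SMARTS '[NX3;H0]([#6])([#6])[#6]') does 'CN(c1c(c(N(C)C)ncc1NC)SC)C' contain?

2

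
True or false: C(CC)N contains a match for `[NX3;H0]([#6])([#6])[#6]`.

The pattern [NX3;H0]([#6])([#6])[#6] describes a trivalent nitrogen with no H, bonded to three carbons — a tertiary amine.
The closest candidate here is a primary amino group (-NH2), but the nitrogen has H2, not H0 with three carbons. No other fragment satisfies the full query, so there is no match.

False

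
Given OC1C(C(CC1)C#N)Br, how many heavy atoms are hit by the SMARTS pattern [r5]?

5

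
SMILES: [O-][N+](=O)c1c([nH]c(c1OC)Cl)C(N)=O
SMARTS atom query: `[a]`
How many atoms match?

5

The query [a] means: a matches any aromatic atom.
Check the 14 heavy atoms by environment: 1× n (aromatic) → match; 4× c (aromatic) → match; 1× Cl → no; 1× N (charge +1) → no; 1× O (charge -1) → no; 3× O → no; 2× C → no; 1× N → no.
Summing the matching environments: 1 + 4 = 5 matching atoms.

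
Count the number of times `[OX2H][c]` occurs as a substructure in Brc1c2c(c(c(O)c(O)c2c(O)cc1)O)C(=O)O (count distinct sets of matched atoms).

[OX2H][c] is the SMARTS for a phenol: a hydroxyl oxygen attached to an aromatic carbon.
The molecule carries 4 separate instances of a hydroxyl group (-OH) meeting every constraint; each maps to a distinct set of atoms, giving 4 matches.

4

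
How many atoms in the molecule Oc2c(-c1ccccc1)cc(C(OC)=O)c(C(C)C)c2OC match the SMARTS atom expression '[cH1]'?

6

The query [cH1] means: aromatic carbon bearing exactly one hydrogen.
Check the 22 heavy atoms by environment: 6× c (aromatic, H0) → no; 6× c (aromatic, H1) → match; 1× O (H1) → no; 1× C (H0) → no; 3× O (H0) → no; 4× C (H3) → no; 1× C (H1) → no.
That gives 6 matching atoms.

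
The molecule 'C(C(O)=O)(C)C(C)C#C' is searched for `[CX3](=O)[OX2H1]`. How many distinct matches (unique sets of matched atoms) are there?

[CX3](=O)[OX2H1] is the SMARTS for a carboxylic acid: an sp2 carbon double-bonded to O and single-bonded to an -OH oxygen.
Exactly one fragment in the molecule meets all constraints, giving 1 match.

1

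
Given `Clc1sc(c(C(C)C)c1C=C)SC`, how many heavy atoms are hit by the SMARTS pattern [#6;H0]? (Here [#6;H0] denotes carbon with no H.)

4

Check the 13 heavy atoms by environment: 1× s (aromatic, H0) → no; 4× c (aromatic, H0) → match; 1× Cl (H0) → no; 2× C (H1) → no; 3× C (H3) → no; 1× C (H2) → no; 1× S (H0) → no.
That gives 4 matching atoms.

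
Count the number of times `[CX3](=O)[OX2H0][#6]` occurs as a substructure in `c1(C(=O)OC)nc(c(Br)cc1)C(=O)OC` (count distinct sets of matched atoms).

2

[CX3](=O)[OX2H0][#6] is the SMARTS for an ester: a carbonyl carbon bonded to an oxygen that is itself bonded to carbon (no H on that O).
The molecule carries 2 separate instances of a methyl-ester group (-C(=O)OCH3) meeting every constraint; each maps to a distinct set of atoms, giving 2 matches.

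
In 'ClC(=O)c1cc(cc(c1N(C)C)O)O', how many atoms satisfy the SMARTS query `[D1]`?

The query [D1] means: atom with exactly one heavy-atom neighbour (degree 1).
Check the 14 heavy atoms by environment: 2× c (aromatic, D2) → no; 4× c (aromatic, D3) → no; 1× N (D3) → no; 2× C (D1) → match; 1× C (D3) → no; 3× O (D1) → match; 1× Cl (D1) → match.
Summing the matching environments: 2 + 3 + 1 = 6 matching atoms.

6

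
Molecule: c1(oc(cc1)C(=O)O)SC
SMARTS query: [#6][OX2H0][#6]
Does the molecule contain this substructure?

The pattern [#6][OX2H0][#6] describes an aliphatic oxygen bridging two carbons with no H on the oxygen — an ether.
The closest candidate here is a carboxylic acid group (-C(=O)OH), but the -OH oxygen has H1; the =O is OX1, not OX2. No other fragment satisfies the full query, so there is no match.

No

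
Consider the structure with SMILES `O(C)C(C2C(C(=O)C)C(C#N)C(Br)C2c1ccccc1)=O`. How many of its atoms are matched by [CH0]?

3

The query [CH0] means: aliphatic carbon with no attached hydrogen.
Check the 21 heavy atoms by environment: 5× C (H1) → no; 3× C (H0) → match; 1× N (H0) → no; 3× O (H0) → no; 2× C (H3) → no; 1× c (aromatic, H0) → no; 5× c (aromatic, H1) → no; 1× Br (H0) → no.
That gives 3 matching atoms.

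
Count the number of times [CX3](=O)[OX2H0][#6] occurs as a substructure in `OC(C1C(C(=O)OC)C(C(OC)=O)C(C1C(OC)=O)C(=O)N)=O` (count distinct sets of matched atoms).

3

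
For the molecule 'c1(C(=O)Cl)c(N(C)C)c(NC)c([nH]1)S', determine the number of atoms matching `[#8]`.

1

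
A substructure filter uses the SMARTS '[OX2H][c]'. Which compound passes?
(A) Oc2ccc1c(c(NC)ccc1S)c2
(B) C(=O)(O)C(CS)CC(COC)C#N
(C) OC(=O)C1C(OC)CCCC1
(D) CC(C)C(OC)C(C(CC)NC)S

[OX2H][c] describes a hydroxyl oxygen attached to an aromatic carbon (a phenol).
(A) contains a hydroxyl group (-OH), which satisfies every atom and bond constraint.
(B) has a methoxy ether (-OCH3) but the oxygen has H0, not H1.
(C) has a methoxy ether (-OCH3) but the oxygen has H0, not H1.
(D) has a methoxy ether (-OCH3) but the oxygen has H0, not H1.
So the answer is (A).

A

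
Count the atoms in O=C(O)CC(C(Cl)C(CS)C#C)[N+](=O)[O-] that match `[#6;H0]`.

2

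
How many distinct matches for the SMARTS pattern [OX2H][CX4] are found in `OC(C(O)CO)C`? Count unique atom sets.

3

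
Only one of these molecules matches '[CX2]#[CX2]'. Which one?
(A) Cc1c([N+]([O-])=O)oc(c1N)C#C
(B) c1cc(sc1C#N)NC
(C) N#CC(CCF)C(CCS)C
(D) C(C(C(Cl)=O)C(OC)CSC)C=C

[CX2]#[CX2] describes a carbon-carbon triple bond (an alkyne).
(A) contains an ethynyl group (-C#CH), which satisfies every atom and bond constraint.
(B) has a nitrile (-C#N) but the triple bond is C#N, not C#C.
(C) has a nitrile (-C#N) but the triple bond is C#N, not C#C.
(D) has a vinyl group (-CH=CH2) but the C=C is a double bond; both carbons are CX3, not CX2.
So the answer is (A).

A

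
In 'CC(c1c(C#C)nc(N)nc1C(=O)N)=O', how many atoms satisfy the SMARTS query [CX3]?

2

The query [CX3] means: C with X3: aliphatic carbon with exactly 3 total connections.
Check the 15 heavy atoms by environment: 2× n (aromatic, X2) → no; 4× c (aromatic, X3) → no; 2× C (X2) → no; 2× C (X3) → match; 2× O (X1) → no; 1× C (X4) → no; 2× N (X3) → no.
That gives 2 matching atoms.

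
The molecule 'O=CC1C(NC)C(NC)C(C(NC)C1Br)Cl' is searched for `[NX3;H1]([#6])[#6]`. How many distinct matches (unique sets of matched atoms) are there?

3

[NX3;H1]([#6])[#6] is the SMARTS for a secondary amine: a trivalent nitrogen with one H, bonded to two carbons.
The molecule carries 3 separate instances of an N-methylamino group (-NHCH3) meeting every constraint; each maps to a distinct set of atoms, giving 3 matches.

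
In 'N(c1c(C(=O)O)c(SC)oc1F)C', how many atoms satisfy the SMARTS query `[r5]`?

5

The query [r5] means: r5 matches atoms in a five-membered ring.
Check the 13 heavy atoms by environment: 1× o (aromatic, in 5-ring) → match; 4× c (aromatic, in 5-ring) → match; 1× N (acyclic) → no; 3× C (acyclic) → no; 1× S (acyclic) → no; 2× O (acyclic) → no; 1× F (acyclic) → no.
Summing the matching environments: 1 + 4 = 5 matching atoms.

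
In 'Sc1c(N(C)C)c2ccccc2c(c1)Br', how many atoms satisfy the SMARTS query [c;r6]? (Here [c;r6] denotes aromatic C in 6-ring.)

10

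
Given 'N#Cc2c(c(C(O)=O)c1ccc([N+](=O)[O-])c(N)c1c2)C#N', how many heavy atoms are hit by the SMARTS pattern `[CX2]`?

2

Check the 21 heavy atoms by environment: 10× c (aromatic, X3) → no; 2× C (X2) → match; 2× N (X1) → no; 1× C (X3) → no; 2× O (X1) → no; 1× O (X2) → no; 1× N (X3) → no; 1× N (charge +1, X3) → no; 1× O (charge -1, X1) → no.
That gives 2 matching atoms.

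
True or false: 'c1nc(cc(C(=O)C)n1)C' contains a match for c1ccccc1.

False

The pattern c1ccccc1 describes six aromatic carbons in a ring — a benzene ring.
The closest candidate here is a methyl group (-CH3), but no six-membered all-carbon aromatic ring is present. No other fragment satisfies the full query, so there is no match.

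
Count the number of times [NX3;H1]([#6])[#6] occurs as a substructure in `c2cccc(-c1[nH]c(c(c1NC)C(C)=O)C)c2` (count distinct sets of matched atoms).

1

[NX3;H1]([#6])[#6] is the SMARTS for a secondary amine: a trivalent nitrogen with one H, bonded to two carbons.
Exactly one fragment in the molecule meets all constraints, giving 1 match.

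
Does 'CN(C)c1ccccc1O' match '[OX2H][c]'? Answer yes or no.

The pattern [OX2H][c] describes a hydroxyl oxygen attached to an aromatic carbon — a phenol.
The molecule carries a hydroxyl group (-OH), whose atoms satisfy every constraint of the query, so the pattern matches.

Yes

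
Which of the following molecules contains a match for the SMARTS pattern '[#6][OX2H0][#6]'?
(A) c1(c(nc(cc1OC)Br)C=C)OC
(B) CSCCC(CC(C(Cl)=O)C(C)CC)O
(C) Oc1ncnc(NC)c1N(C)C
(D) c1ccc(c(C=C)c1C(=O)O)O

[#6][OX2H0][#6] describes an aliphatic oxygen bridging two carbons with no H on the oxygen (an ether).
(A) contains a methoxy ether (-OCH3), which satisfies every atom and bond constraint.
(B) has a hydroxyl group (-OH) but the oxygen has H1, not H0 bridging two carbons.
(C) has a hydroxyl group (-OH) but the oxygen has H1, not H0 bridging two carbons.
(D) has a carboxylic acid group (-C(=O)OH) but the -OH oxygen has H1; the =O is OX1, not OX2.
So the answer is (A).

A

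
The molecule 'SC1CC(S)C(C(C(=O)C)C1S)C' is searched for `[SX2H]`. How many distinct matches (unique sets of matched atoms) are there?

[SX2H] is the SMARTS for a thiol: an aliphatic sulfur with two connections, one being H.
The molecule carries 3 separate instances of a thiol (-SH) meeting every constraint; each maps to a distinct set of atoms, giving 3 matches.

3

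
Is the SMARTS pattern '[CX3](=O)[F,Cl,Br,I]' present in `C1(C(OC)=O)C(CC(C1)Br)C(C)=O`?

The pattern [CX3](=O)[F,Cl,Br,I] describes a carbonyl carbon bonded to a halogen — an acyl halide.
The closest candidate here is a methyl-ester group (-C(=O)OCH3), but the carbonyl is bonded to -O-C, not to a halogen. No other fragment satisfies the full query, so there is no match.

No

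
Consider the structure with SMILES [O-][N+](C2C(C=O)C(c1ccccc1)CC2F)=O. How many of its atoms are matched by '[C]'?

The query [C] means: uppercase C matches aliphatic (non-aromatic) carbon only.
Check the 17 heavy atoms by environment: 6× C → match; 1× F → no; 2× O → no; 6× c (aromatic) → no; 1× N (charge +1) → no; 1× O (charge -1) → no.
That gives 6 matching atoms.

6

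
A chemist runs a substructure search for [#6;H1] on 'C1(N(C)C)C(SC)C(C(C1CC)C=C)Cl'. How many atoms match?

6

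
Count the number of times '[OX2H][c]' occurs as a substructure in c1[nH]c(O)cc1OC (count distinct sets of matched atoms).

1

[OX2H][c] is the SMARTS for a phenol: a hydroxyl oxygen attached to an aromatic carbon.
Exactly one fragment in the molecule meets all constraints, giving 1 match.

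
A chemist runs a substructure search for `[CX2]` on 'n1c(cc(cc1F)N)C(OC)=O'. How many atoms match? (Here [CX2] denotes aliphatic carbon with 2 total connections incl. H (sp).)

The query [CX2] means: C with X2: aliphatic carbon with exactly 2 total connections.
Check the 12 heavy atoms by environment: 1× n (aromatic, X2) → no; 5× c (aromatic, X3) → no; 1× C (X3) → no; 1× O (X1) → no; 1× O (X2) → no; 1× C (X4) → no; 1× F (X1) → no; 1× N (X3) → no.
No environment satisfies the query, so 0 matching atoms.

0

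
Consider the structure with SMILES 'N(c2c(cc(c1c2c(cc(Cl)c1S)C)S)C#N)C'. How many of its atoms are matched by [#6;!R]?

3

Check the 18 heavy atoms by environment: 10× c (aromatic, in 6-ring) → no; 3× C (acyclic) → match; 2× N (acyclic) → no; 2× S (acyclic) → no; 1× Cl (acyclic) → no.
That gives 3 matching atoms.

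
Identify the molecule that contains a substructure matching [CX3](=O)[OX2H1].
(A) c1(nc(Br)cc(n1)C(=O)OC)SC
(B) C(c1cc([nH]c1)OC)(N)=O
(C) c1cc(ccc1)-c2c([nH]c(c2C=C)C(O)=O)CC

C

[CX3](=O)[OX2H1] describes an sp2 carbon double-bonded to O and single-bonded to an -OH oxygen (a carboxylic acid).
(A) has a methyl-ester group (-C(=O)OCH3) but the singly-bonded O has no H (OX2H0, not OX2H1).
(B) has a primary amide (-C(=O)NH2) but the carbonyl is bonded to N, not to an -OH oxygen.
(C) contains a carboxylic acid group (-C(=O)OH), which satisfies every atom and bond constraint.
So the answer is (C).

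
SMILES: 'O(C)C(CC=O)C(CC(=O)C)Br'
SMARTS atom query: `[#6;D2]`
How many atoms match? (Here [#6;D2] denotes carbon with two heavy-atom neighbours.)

3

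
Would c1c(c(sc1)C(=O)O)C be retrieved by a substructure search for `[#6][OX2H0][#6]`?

No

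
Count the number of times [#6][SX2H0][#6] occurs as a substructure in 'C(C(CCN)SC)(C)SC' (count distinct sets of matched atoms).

2

[#6][SX2H0][#6] is the SMARTS for a thioether: an aliphatic sulfur bridging two carbons with no H on the sulfur.
The molecule carries 2 separate instances of a methylthio ether (-SCH3) meeting every constraint; each maps to a distinct set of atoms, giving 2 matches.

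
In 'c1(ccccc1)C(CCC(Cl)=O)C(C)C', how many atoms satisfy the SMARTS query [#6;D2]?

Check the 15 heavy atoms by environment: 2× C (D1) → no; 3× C (D3) → no; 2× C (D2) → match; 1× c (aromatic, D3) → no; 5× c (aromatic, D2) → match; 1× O (D1) → no; 1× Cl (D1) → no.
Summing the matching environments: 2 + 5 = 7 matching atoms.

7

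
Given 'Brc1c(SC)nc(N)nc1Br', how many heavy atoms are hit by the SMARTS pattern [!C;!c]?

6

The query [!C;!c] means: neither aliphatic nor aromatic carbon — same as [!#6].
Check the 11 heavy atoms by environment: 2× n (aromatic) → match; 4× c (aromatic) → no; 1× S → match; 1× C → no; 1× N → match; 2× Br → match.
Summing the matching environments: 2 + 1 + 1 + 2 = 6 matching atoms.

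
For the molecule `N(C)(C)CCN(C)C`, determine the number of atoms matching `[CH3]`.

Check the 8 heavy atoms by environment: 2× C (H2) → no; 2× N (H0) → no; 4× C (H3) → match.
That gives 4 matching atoms.

4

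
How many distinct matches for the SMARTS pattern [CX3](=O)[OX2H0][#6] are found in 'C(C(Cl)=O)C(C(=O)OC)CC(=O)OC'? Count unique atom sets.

[CX3](=O)[OX2H0][#6] is the SMARTS for an ester: a carbonyl carbon bonded to an oxygen that is itself bonded to carbon (no H on that O).
The molecule carries 2 separate instances of a methyl-ester group (-C(=O)OCH3) meeting every constraint; each maps to a distinct set of atoms, giving 2 matches.

2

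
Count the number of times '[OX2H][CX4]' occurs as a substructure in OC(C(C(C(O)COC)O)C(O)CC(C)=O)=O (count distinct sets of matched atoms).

3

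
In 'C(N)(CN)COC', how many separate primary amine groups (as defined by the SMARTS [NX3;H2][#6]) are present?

[NX3;H2][#6] is the SMARTS for a primary amine: a trivalent nitrogen with two H attached to carbon.
The molecule carries 2 separate instances of a primary amino group (-NH2) meeting every constraint; each maps to a distinct set of atoms, giving 2 matches.

2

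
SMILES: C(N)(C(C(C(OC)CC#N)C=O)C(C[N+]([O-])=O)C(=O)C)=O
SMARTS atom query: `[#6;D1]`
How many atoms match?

The query [#6;D1] means: carbon bonded to exactly one heavy atom.
Check the 21 heavy atoms by environment: 4× C (D2) → no; 6× C (D3) → no; 1× N (charge +1, D3) → no; 1× O (charge -1, D1) → no; 4× O (D1) → no; 2× N (D1) → no; 1× O (D2) → no; 2× C (D1) → match.
That gives 2 matching atoms.

2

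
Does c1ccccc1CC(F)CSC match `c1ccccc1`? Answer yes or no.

The pattern c1ccccc1 describes six aromatic carbons in a ring — a benzene ring.
The molecule carries a phenyl ring, whose atoms satisfy every constraint of the query, so the pattern matches.

Yes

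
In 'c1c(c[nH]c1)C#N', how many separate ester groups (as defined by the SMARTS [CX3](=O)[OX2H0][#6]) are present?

0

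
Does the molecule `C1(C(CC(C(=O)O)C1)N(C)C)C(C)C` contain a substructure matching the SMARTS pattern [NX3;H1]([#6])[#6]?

No

The pattern [NX3;H1]([#6])[#6] describes a trivalent nitrogen with one H, bonded to two carbons — a secondary amine.
The closest candidate here is a dimethylamino group (-N(CH3)2), but the nitrogen has H0, not H1. No other fragment satisfies the full query, so there is no match.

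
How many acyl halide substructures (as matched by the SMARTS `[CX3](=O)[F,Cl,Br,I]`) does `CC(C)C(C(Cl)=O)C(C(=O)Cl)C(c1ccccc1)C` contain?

2

[CX3](=O)[F,Cl,Br,I] is the SMARTS for an acyl halide: a carbonyl carbon bonded to a halogen.
The molecule carries 2 separate instances of an acyl chloride (-C(=O)Cl) meeting every constraint; each maps to a distinct set of atoms, giving 2 matches.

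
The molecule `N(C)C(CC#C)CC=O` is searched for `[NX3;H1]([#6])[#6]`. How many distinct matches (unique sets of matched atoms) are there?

[NX3;H1]([#6])[#6] is the SMARTS for a secondary amine: a trivalent nitrogen with one H, bonded to two carbons.
Exactly one fragment in the molecule meets all constraints, giving 1 match.

1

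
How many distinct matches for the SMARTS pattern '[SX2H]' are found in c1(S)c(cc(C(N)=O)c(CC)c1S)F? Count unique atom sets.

[SX2H] is the SMARTS for a thiol: an aliphatic sulfur with two connections, one being H.
The molecule carries 2 separate instances of a thiol (-SH) meeting every constraint; each maps to a distinct set of atoms, giving 2 matches.

2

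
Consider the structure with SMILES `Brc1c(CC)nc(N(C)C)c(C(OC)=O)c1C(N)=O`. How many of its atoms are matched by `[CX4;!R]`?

The query [CX4;!R] means: aliphatic carbon with four total connections, not in a ring.
Check the 19 heavy atoms by environment: 1× n (aromatic, X2, in 6-ring) → no; 5× c (aromatic, X3, in 6-ring) → no; 1× Br (X1, acyclic) → no; 2× N (X3, acyclic) → no; 5× C (X4, acyclic) → match; 2× C (X3, acyclic) → no; 2× O (X1, acyclic) → no; 1× O (X2, acyclic) → no.
That gives 5 matching atoms.

5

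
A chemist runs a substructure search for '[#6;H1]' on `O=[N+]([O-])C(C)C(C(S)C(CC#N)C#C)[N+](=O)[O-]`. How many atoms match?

5

The query [#6;H1] means: any carbon bearing exactly one hydrogen.
Check the 17 heavy atoms by environment: 1× C (H3) → no; 5× C (H1) → match; 1× C (H2) → no; 2× N (charge +1, H0) → no; 2× O (charge -1, H0) → no; 2× O (H0) → no; 2× C (H0) → no; 1× N (H0) → no; 1× S (H1) → no.
That gives 5 matching atoms.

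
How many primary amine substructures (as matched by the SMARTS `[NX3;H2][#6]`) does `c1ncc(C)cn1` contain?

[NX3;H2][#6] is the SMARTS for a primary amine: a trivalent nitrogen with two H attached to carbon.
No fragment in the molecule satisfies every constraint, giving 0 matches.

0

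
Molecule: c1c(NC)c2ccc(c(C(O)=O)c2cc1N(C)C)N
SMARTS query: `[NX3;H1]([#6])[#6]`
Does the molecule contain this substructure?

The pattern [NX3;H1]([#6])[#6] describes a trivalent nitrogen with one H, bonded to two carbons — a secondary amine.
The molecule carries an N-methylamino group (-NHCH3), whose atoms satisfy every constraint of the query, so the pattern matches.

Yes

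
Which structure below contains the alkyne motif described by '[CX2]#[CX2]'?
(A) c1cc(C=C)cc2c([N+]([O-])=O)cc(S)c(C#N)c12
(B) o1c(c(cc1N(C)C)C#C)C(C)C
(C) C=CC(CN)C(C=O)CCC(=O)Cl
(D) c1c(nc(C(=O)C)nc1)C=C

B

[CX2]#[CX2] describes a carbon-carbon triple bond (an alkyne).
(A) has a vinyl group (-CH=CH2) but the C=C is a double bond; both carbons are CX3, not CX2.
(B) contains an ethynyl group (-C#CH), which satisfies every atom and bond constraint.
(C) has a vinyl group (-CH=CH2) but the C=C is a double bond; both carbons are CX3, not CX2.
(D) has a vinyl group (-CH=CH2) but the C=C is a double bond; both carbons are CX3, not CX2.
So the answer is (B).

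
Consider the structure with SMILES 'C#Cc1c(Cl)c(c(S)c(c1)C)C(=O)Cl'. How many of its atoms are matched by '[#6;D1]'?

The query [#6;D1] means: carbon bonded to exactly one heavy atom.
Check the 14 heavy atoms by environment: 5× c (aromatic, D3) → no; 1× c (aromatic, D2) → no; 2× C (D1) → match; 1× S (D1) → no; 1× C (D2) → no; 1× C (D3) → no; 1× O (D1) → no; 2× Cl (D1) → no.
That gives 2 matching atoms.

2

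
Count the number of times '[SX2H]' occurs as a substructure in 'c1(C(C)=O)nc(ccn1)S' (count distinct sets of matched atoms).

1

[SX2H] is the SMARTS for a thiol: an aliphatic sulfur with two connections, one being H.
Exactly one fragment in the molecule meets all constraints, giving 1 match.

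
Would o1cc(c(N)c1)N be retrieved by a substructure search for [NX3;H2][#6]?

The pattern [NX3;H2][#6] describes a trivalent nitrogen with two H attached to carbon — a primary amine.
The molecule carries a primary amino group (-NH2), whose atoms satisfy every constraint of the query, so the pattern matches.

Yes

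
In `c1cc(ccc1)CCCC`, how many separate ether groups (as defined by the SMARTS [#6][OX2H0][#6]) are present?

0

[#6][OX2H0][#6] is the SMARTS for an ether: an aliphatic oxygen bridging two carbons with no H on the oxygen.
No fragment in the molecule satisfies every constraint, giving 0 matches.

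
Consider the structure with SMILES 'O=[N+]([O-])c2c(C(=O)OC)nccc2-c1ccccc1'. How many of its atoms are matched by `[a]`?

12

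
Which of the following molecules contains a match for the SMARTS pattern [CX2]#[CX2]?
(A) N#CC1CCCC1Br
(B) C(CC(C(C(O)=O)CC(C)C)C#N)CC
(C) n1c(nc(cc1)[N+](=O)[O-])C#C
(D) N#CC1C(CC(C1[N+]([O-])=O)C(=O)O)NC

[CX2]#[CX2] describes a carbon-carbon triple bond (an alkyne).
(A) has a nitrile (-C#N) but the triple bond is C#N, not C#C.
(B) has a nitrile (-C#N) but the triple bond is C#N, not C#C.
(C) contains an ethynyl group (-C#CH), which satisfies every atom and bond constraint.
(D) has a nitrile (-C#N) but the triple bond is C#N, not C#C.
So the answer is (C).

C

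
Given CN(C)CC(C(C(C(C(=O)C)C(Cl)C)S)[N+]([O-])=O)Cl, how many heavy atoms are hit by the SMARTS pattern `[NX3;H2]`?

The query [NX3;H2] means: aliphatic N with 3 total connections, two of them H — an -NH2 nitrogen (amine or amide).
Check the 19 heavy atoms by environment: 1× C (H2, X4) → no; 5× C (H1, X4) → no; 4× C (H3, X4) → no; 2× Cl (H0, X1) → no; 1× N (H0, X3) → no; 1× S (H1, X2) → no; 1× C (H0, X3) → no; 2× O (H0, X1) → no; 1× N (charge +1, H0, X3) → no; 1× O (charge -1, H0, X1) → no.
No environment satisfies the query, so 0 matching atoms.

0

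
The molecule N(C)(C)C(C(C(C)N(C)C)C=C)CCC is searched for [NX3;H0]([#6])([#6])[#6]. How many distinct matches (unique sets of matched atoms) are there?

2

[NX3;H0]([#6])([#6])[#6] is the SMARTS for a tertiary amine: a trivalent nitrogen with no H, bonded to three carbons.
The molecule carries 2 separate instances of a dimethylamino group (-N(CH3)2) meeting every constraint; each maps to a distinct set of atoms, giving 2 matches.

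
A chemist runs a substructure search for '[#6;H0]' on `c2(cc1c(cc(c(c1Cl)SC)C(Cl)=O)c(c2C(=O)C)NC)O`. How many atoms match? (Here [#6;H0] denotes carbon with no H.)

10

Check the 22 heavy atoms by environment: 8× c (aromatic, H0) → match; 2× c (aromatic, H1) → no; 1× S (H0) → no; 3× C (H3) → no; 1× N (H1) → no; 2× Cl (H0) → no; 2× C (H0) → match; 2× O (H0) → no; 1× O (H1) → no.
Summing the matching environments: 8 + 2 = 10 matching atoms.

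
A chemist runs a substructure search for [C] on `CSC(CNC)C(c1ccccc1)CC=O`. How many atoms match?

7

The query [C] means: uppercase C matches aliphatic (non-aromatic) carbon only.
Check the 16 heavy atoms by environment: 7× C → match; 6× c (aromatic) → no; 1× S → no; 1× N → no; 1× O → no.
That gives 7 matching atoms.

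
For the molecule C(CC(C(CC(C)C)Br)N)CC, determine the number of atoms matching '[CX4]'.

10

Check the 12 heavy atoms by environment: 10× C (X4) → match; 1× Br (X1) → no; 1× N (X3) → no.
That gives 10 matching atoms.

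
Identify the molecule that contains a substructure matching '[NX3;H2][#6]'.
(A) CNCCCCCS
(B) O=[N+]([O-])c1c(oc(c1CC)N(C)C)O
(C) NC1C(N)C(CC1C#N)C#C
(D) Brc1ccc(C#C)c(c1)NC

[NX3;H2][#6] describes a trivalent nitrogen with two H attached to carbon (a primary amine).
(A) has an N-methylamino group (-NHCH3) but the nitrogen bears two carbons and only one H (H1), not H2.
(B) has a nitro group (-[N+](=O)[O-]) but the nitrogen is [N+] with no H, not NX3H2.
(C) contains a primary amino group (-NH2), which satisfies every atom and bond constraint.
(D) has an N-methylamino group (-NHCH3) but the nitrogen bears two carbons and only one H (H1), not H2.
So the answer is (C).

C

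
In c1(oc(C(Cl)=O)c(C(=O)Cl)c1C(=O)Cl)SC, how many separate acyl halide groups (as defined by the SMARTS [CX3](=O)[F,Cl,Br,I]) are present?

[CX3](=O)[F,Cl,Br,I] is the SMARTS for an acyl halide: a carbonyl carbon bonded to a halogen.
The molecule carries 3 separate instances of an acyl chloride (-C(=O)Cl) meeting every constraint; each maps to a distinct set of atoms, giving 3 matches.

3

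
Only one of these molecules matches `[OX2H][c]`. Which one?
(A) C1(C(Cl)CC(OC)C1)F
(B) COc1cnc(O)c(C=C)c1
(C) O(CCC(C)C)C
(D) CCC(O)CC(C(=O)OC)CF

[OX2H][c] describes a hydroxyl oxygen attached to an aromatic carbon (a phenol).
(A) has a methoxy ether (-OCH3) but the oxygen has H0, not H1.
(B) contains a hydroxyl group (-OH), which satisfies every atom and bond constraint.
(C) has a methoxy ether (-OCH3) but the oxygen has H0, not H1.
(D) has a hydroxyl group (-OH) but the -OH is on an aliphatic carbon, not an aromatic c.
So the answer is (B).

B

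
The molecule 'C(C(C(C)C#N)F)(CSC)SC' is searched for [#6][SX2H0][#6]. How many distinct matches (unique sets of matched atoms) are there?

2

[#6][SX2H0][#6] is the SMARTS for a thioether: an aliphatic sulfur bridging two carbons with no H on the sulfur.
The molecule carries 2 separate instances of a methylthio ether (-SCH3) meeting every constraint; each maps to a distinct set of atoms, giving 2 matches.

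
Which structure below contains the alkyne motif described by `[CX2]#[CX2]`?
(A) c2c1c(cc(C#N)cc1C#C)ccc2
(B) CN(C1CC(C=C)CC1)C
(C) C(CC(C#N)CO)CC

A

[CX2]#[CX2] describes a carbon-carbon triple bond (an alkyne).
(A) contains an ethynyl group (-C#CH), which satisfies every atom and bond constraint.
(B) has a vinyl group (-CH=CH2) but the C=C is a double bond; both carbons are CX3, not CX2.
(C) has a nitrile (-C#N) but the triple bond is C#N, not C#C.
So the answer is (A).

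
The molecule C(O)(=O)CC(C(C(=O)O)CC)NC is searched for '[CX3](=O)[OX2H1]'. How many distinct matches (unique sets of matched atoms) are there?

2

[CX3](=O)[OX2H1] is the SMARTS for a carboxylic acid: an sp2 carbon double-bonded to O and single-bonded to an -OH oxygen.
The molecule carries 2 separate instances of a carboxylic acid group (-C(=O)OH) meeting every constraint; each maps to a distinct set of atoms, giving 2 matches.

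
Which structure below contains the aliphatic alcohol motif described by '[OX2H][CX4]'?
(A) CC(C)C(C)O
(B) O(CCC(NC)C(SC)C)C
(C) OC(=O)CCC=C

A

[OX2H][CX4] describes a hydroxyl oxygen bound to an sp3 (X4) carbon (an aliphatic alcohol).
(A) contains a hydroxyl group (-OH), which satisfies every atom and bond constraint.
(B) has a methoxy ether (-OCH3) but the oxygen has H0 (ether), not H1.
(C) has a carboxylic acid group (-C(=O)OH) but the -OH is on a CX3 carbonyl carbon, not a CX4 carbon.
So the answer is (A).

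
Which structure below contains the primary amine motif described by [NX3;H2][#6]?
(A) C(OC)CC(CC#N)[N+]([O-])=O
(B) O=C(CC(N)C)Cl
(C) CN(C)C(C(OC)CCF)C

[NX3;H2][#6] describes a trivalent nitrogen with two H attached to carbon (a primary amine).
(A) has a nitrile (-C#N) but the nitrogen is NX1 (triple-bonded), not NX3 with two H.
(B) contains a primary amino group (-NH2), which satisfies every atom and bond constraint.
(C) has a dimethylamino group (-N(CH3)2) but the nitrogen has H0, not H2.
So the answer is (B).

B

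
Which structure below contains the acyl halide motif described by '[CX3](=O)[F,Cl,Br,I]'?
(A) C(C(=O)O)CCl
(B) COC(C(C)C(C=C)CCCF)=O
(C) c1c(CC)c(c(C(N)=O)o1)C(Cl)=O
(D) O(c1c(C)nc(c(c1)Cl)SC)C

[CX3](=O)[F,Cl,Br,I] describes a carbonyl carbon bonded to a halogen (an acyl halide).
(A) has a carboxylic acid group (-C(=O)OH) but the carbonyl is bonded to -OH, not to a halogen.
(B) has a methyl-ester group (-C(=O)OCH3) but the carbonyl is bonded to -O-C, not to a halogen.
(C) contains an acyl chloride (-C(=O)Cl), which satisfies every atom and bond constraint.
(D) has a chloro substituent but the Cl is not on a carbonyl carbon.
So the answer is (C).

C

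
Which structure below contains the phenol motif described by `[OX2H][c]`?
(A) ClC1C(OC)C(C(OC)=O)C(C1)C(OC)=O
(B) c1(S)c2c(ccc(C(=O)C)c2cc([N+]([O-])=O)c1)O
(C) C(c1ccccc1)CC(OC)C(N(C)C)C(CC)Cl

B

[OX2H][c] describes a hydroxyl oxygen attached to an aromatic carbon (a phenol).
(A) has a methoxy ether (-OCH3) but the oxygen has H0, not H1.
(B) contains a hydroxyl group (-OH), which satisfies every atom and bond constraint.
(C) has a methoxy ether (-OCH3) but the oxygen has H0, not H1.
So the answer is (B).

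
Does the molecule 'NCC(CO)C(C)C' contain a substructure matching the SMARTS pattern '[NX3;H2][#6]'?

Yes

The pattern [NX3;H2][#6] describes a trivalent nitrogen with two H attached to carbon — a primary amine.
The molecule carries a primary amino group (-NH2), whose atoms satisfy every constraint of the query, so the pattern matches.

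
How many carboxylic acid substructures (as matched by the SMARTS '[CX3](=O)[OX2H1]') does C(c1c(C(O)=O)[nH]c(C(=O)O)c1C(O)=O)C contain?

3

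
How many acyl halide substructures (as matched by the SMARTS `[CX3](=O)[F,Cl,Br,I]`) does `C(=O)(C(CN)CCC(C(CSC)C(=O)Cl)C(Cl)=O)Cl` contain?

3

[CX3](=O)[F,Cl,Br,I] is the SMARTS for an acyl halide: a carbonyl carbon bonded to a halogen.
The molecule carries 3 separate instances of an acyl chloride (-C(=O)Cl) meeting every constraint; each maps to a distinct set of atoms, giving 3 matches.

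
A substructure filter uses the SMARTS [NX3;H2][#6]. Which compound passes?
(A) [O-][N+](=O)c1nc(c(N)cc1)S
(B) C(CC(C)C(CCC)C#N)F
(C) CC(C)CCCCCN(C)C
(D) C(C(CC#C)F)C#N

[NX3;H2][#6] describes a trivalent nitrogen with two H attached to carbon (a primary amine).
(A) contains a primary amino group (-NH2), which satisfies every atom and bond constraint.
(B) has a nitrile (-C#N) but the nitrogen is NX1 (triple-bonded), not NX3 with two H.
(C) has a dimethylamino group (-N(CH3)2) but the nitrogen has H0, not H2.
(D) has a nitrile (-C#N) but the nitrogen is NX1 (triple-bonded), not NX3 with two H.
So the answer is (A).

A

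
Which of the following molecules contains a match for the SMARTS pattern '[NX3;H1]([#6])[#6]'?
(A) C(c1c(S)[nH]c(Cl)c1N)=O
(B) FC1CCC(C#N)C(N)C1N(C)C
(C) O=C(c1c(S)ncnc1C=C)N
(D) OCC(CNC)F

D

[NX3;H1]([#6])[#6] describes a trivalent nitrogen with one H, bonded to two carbons (a secondary amine).
(A) has a primary amino group (-NH2) but the nitrogen has H2 and only one carbon neighbour.
(B) has a dimethylamino group (-N(CH3)2) but the nitrogen has H0, not H1.
(C) has a primary amide (-C(=O)NH2) but the -C(=O)NH2 nitrogen has H2, not H1.
(D) contains an N-methylamino group (-NHCH3), which satisfies every atom and bond constraint.
So the answer is (D).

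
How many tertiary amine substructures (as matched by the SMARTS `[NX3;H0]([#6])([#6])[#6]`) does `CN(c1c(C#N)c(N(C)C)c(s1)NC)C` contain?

2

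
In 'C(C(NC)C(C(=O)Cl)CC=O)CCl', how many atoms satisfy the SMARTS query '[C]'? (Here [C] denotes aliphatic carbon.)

The query [C] means: uppercase C matches aliphatic (non-aromatic) carbon only.
Check the 13 heavy atoms by environment: 8× C → match; 2× O → no; 2× Cl → no; 1× N → no.
That gives 8 matching atoms.

8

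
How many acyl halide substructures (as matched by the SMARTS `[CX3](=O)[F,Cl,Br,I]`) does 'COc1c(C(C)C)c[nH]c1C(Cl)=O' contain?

1

[CX3](=O)[F,Cl,Br,I] is the SMARTS for an acyl halide: a carbonyl carbon bonded to a halogen.
Exactly one fragment in the molecule meets all constraints, giving 1 match.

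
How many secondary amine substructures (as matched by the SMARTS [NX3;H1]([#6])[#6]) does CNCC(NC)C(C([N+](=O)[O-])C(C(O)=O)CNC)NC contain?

4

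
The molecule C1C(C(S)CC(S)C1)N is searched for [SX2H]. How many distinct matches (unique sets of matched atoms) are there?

2

[SX2H] is the SMARTS for a thiol: an aliphatic sulfur with two connections, one being H.
The molecule carries 2 separate instances of a thiol (-SH) meeting every constraint; each maps to a distinct set of atoms, giving 2 matches.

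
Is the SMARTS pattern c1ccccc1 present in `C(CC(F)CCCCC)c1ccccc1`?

Yes

The pattern c1ccccc1 describes six aromatic carbons in a ring — a benzene ring.
The molecule carries a phenyl ring, whose atoms satisfy every constraint of the query, so the pattern matches.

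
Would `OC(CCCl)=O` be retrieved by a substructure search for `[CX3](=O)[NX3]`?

No

The pattern [CX3](=O)[NX3] describes a carbonyl carbon bonded to a trivalent nitrogen — an amide.
The closest candidate here is a carboxylic acid group (-C(=O)OH), but the carbonyl is bonded to O, not to an NX3 nitrogen. No other fragment satisfies the full query, so there is no match.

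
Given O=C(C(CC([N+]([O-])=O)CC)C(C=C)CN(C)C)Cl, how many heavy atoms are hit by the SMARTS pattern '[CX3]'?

The query [CX3] means: C with X3: aliphatic carbon with exactly 3 total connections.
Check the 18 heavy atoms by environment: 9× C (X4) → no; 1× N (X3) → no; 1× N (charge +1, X3) → no; 1× O (charge -1, X1) → no; 2× O (X1) → no; 3× C (X3) → match; 1× Cl (X1) → no.
That gives 3 matching atoms.

3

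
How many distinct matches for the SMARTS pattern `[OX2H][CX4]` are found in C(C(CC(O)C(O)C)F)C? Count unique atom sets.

[OX2H][CX4] is the SMARTS for an aliphatic alcohol: a hydroxyl oxygen bound to an sp3 (X4) carbon.
The molecule carries 2 separate instances of a hydroxyl group (-OH) meeting every constraint; each maps to a distinct set of atoms, giving 2 matches.

2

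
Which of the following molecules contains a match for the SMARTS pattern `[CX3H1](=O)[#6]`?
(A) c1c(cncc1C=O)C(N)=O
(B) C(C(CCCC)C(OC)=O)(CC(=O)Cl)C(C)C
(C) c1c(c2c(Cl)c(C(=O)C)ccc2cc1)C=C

[CX3H1](=O)[#6] describes an sp2 carbon with one H, double-bonded to O and single-bonded to carbon (an aldehyde).
(A) contains an aldehyde (-CHO), which satisfies every atom and bond constraint.
(B) has a methyl-ester group (-C(=O)OCH3) but the carbonyl carbon has H0, not H1.
(C) has an acetyl/ketone group (-C(=O)CH3) but the carbonyl carbon has H0 (two carbon neighbours), not H1.
So the answer is (A).

A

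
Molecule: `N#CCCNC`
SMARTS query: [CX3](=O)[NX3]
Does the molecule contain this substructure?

No

The pattern [CX3](=O)[NX3] describes a carbonyl carbon bonded to a trivalent nitrogen — an amide.
The closest candidate here is a nitrile (-C#N), but the nitrile N is NX1 (triple-bonded), not NX3. No other fragment satisfies the full query, so there is no match.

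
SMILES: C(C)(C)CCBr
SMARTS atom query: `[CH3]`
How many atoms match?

The query [CH3] means: aliphatic carbon with exactly three hydrogens.
Check the 6 heavy atoms by environment: 2× C (H2) → no; 1× C (H1) → no; 2× C (H3) → match; 1× Br (H0) → no.
That gives 2 matching atoms.

2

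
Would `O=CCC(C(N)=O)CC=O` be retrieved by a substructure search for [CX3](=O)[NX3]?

The pattern [CX3](=O)[NX3] describes a carbonyl carbon bonded to a trivalent nitrogen — an amide.
The molecule carries a primary amide (-C(=O)NH2), whose atoms satisfy every constraint of the query, so the pattern matches.

Yes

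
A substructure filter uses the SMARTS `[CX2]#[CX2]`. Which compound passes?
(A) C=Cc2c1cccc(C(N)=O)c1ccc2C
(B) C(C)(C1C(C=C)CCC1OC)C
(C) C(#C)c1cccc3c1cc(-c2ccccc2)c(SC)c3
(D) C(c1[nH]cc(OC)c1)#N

C

[CX2]#[CX2] describes a carbon-carbon triple bond (an alkyne).
(A) has a vinyl group (-CH=CH2) but the C=C is a double bond; both carbons are CX3, not CX2.
(B) has a vinyl group (-CH=CH2) but the C=C is a double bond; both carbons are CX3, not CX2.
(C) contains an ethynyl group (-C#CH), which satisfies every atom and bond constraint.
(D) has a nitrile (-C#N) but the triple bond is C#N, not C#C.
So the answer is (C).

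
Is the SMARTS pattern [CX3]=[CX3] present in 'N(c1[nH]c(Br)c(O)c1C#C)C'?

No

The pattern [CX3]=[CX3] describes a non-aromatic C=C double bond between two sp2 carbons — an alkene.
The closest candidate here is an ethynyl group (-C#CH), but the C-C bond is a triple bond, not a double bond. No other fragment satisfies the full query, so there is no match.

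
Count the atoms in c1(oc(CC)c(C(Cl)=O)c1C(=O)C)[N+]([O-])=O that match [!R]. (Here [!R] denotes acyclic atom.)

The query [!R] means: !R matches any atom not in a ring.
Check the 16 heavy atoms by environment: 1× o (aromatic, in 5-ring) → no; 4× c (aromatic, in 5-ring) → no; 5× C (acyclic) → match; 3× O (acyclic) → match; 1× Cl (acyclic) → match; 1× N (charge +1, acyclic) → match; 1× O (charge -1, acyclic) → match.
Summing the matching environments: 5 + 3 + 1 + 1 + 1 = 11 matching atoms.

11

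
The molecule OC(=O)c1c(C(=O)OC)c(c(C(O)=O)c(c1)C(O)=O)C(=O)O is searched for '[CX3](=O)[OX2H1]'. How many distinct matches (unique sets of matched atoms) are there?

4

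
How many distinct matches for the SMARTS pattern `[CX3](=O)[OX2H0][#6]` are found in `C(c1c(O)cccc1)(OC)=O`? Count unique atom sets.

1

[CX3](=O)[OX2H0][#6] is the SMARTS for an ester: a carbonyl carbon bonded to an oxygen that is itself bonded to carbon (no H on that O).
Exactly one fragment in the molecule meets all constraints, giving 1 match.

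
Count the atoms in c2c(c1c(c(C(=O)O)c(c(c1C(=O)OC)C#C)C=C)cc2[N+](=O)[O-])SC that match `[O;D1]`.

5

The query [O;D1] means: aliphatic oxygen bonded to exactly one heavy atom.
Check the 26 heavy atoms by environment: 8× c (aromatic, D3) → no; 2× c (aromatic, D2) → no; 1× S (D2) → no; 4× C (D1) → no; 2× C (D2) → no; 2× C (D3) → no; 4× O (D1) → match; 1× O (D2) → no; 1× N (charge +1, D3) → no; 1× O (charge -1, D1) → match.
Summing the matching environments: 4 + 1 = 5 matching atoms.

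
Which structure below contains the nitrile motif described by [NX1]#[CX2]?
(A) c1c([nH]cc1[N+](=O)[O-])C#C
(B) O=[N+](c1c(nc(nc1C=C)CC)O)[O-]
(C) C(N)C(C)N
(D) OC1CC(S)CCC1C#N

D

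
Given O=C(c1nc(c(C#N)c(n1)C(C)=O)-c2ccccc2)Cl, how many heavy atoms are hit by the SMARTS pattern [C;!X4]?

3

The query [C;!X4] means: aliphatic carbon that does not have four total connections.
Check the 20 heavy atoms by environment: 2× n (aromatic, X2) → no; 10× c (aromatic, X3) → no; 1× C (X2) → match; 1× N (X1) → no; 2× C (X3) → match; 2× O (X1) → no; 1× C (X4) → no; 1× Cl (X1) → no.
Summing the matching environments: 1 + 2 = 3 matching atoms.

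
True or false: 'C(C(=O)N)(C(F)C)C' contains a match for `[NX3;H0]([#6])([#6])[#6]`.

The pattern [NX3;H0]([#6])([#6])[#6] describes a trivalent nitrogen with no H, bonded to three carbons — a tertiary amine.
The closest candidate here is a primary amide (-C(=O)NH2), but the amide nitrogen has H2 and only one carbon neighbour. No other fragment satisfies the full query, so there is no match.

False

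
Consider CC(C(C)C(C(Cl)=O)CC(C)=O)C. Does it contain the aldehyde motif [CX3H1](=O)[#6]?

The pattern [CX3H1](=O)[#6] describes an sp2 carbon with one H, double-bonded to O and single-bonded to carbon — an aldehyde.
The closest candidate here is an acetyl/ketone group (-C(=O)CH3), but the carbonyl carbon has H0 (two carbon neighbours), not H1. No other fragment satisfies the full query, so there is no match.

No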